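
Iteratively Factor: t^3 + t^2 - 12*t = (t + 4)*(t^2 - 3*t) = (t - 3)*(t + 4)*(t)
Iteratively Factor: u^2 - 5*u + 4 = (u - 1)*(u - 4)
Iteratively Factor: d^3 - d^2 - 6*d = (d)*(d^2 - d - 6) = d*(d - 3)*(d + 2)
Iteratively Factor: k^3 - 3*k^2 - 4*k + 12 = (k - 2)*(k^2 - k - 6) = (k - 3)*(k - 2)*(k + 2)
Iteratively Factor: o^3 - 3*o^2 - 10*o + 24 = (o - 4)*(o^2 + o - 6) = (o - 4)*(o - 2)*(o + 3)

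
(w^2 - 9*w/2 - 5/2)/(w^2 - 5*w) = (w + 1/2)/w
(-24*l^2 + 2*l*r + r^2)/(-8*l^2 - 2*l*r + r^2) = (6*l + r)/(2*l + r)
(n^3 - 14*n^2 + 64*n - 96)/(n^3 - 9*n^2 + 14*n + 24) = (n - 4)/(n + 1)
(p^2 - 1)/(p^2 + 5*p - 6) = (p + 1)/(p + 6)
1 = 1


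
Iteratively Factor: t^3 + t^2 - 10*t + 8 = (t - 1)*(t^2 + 2*t - 8) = (t - 1)*(t + 4)*(t - 2)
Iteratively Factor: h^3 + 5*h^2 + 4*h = (h + 4)*(h^2 + h) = (h + 1)*(h + 4)*(h)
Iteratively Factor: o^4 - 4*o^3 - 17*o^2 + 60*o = (o - 5)*(o^3 + o^2 - 12*o) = (o - 5)*(o - 3)*(o^2 + 4*o) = o*(o - 5)*(o - 3)*(o + 4)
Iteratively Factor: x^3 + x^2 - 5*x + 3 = (x - 1)*(x^2 + 2*x - 3) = (x - 1)*(x + 3)*(x - 1)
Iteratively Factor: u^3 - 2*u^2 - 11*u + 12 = (u + 3)*(u^2 - 5*u + 4) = (u - 4)*(u + 3)*(u - 1)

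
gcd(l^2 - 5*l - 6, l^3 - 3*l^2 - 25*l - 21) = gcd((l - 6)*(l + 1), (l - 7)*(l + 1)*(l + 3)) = l + 1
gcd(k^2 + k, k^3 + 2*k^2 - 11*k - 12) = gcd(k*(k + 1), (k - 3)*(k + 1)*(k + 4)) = k + 1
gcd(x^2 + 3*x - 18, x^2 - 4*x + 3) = x - 3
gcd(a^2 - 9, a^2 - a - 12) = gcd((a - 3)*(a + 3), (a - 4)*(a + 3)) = a + 3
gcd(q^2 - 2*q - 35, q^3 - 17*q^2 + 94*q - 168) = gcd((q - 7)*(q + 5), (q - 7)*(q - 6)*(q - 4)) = q - 7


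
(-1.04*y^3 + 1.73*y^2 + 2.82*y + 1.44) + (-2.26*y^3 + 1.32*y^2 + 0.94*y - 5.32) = -3.3*y^3 + 3.05*y^2 + 3.76*y - 3.88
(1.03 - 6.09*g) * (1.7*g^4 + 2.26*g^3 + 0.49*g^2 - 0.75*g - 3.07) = -10.353*g^5 - 12.0124*g^4 - 0.6563*g^3 + 5.0722*g^2 + 17.9238*g - 3.1621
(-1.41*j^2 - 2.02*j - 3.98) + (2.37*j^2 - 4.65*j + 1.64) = 0.96*j^2 - 6.67*j - 2.34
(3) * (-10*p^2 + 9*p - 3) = -30*p^2 + 27*p - 9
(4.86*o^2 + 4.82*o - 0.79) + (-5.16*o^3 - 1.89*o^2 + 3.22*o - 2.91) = -5.16*o^3 + 2.97*o^2 + 8.04*o - 3.7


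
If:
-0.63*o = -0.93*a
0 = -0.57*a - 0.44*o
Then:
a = 0.00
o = 0.00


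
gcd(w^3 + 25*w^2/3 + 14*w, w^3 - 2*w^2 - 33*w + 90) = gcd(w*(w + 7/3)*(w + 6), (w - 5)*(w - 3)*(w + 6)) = w + 6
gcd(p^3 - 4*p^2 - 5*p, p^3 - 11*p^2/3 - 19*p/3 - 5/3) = p^2 - 4*p - 5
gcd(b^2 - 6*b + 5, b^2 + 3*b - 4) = b - 1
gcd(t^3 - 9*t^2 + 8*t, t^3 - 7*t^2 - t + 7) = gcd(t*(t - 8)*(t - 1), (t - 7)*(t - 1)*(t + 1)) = t - 1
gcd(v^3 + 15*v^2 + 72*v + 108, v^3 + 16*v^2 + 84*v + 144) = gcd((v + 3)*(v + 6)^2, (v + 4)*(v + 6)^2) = v^2 + 12*v + 36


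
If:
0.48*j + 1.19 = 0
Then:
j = -2.48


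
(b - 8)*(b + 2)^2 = b^3 - 4*b^2 - 28*b - 32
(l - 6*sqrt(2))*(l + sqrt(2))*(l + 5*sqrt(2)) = l^3 - 62*l - 60*sqrt(2)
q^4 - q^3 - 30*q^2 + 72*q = q*(q - 4)*(q - 3)*(q + 6)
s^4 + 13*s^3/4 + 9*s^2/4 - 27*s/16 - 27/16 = (s - 3/4)*(s + 1)*(s + 3/2)^2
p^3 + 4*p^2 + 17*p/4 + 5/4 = (p + 1/2)*(p + 1)*(p + 5/2)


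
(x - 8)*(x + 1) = x^2 - 7*x - 8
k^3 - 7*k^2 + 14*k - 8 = (k - 4)*(k - 2)*(k - 1)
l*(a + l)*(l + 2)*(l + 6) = a*l^3 + 8*a*l^2 + 12*a*l + l^4 + 8*l^3 + 12*l^2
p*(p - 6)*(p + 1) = p^3 - 5*p^2 - 6*p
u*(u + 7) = u^2 + 7*u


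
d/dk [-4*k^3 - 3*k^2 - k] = -12*k^2 - 6*k - 1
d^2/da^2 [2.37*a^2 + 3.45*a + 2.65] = 4.74000000000000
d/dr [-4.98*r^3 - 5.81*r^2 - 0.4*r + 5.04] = -14.94*r^2 - 11.62*r - 0.4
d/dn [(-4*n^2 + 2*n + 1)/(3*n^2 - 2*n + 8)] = 2*(n^2 - 35*n + 9)/(9*n^4 - 12*n^3 + 52*n^2 - 32*n + 64)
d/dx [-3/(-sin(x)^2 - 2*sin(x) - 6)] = -6*(sin(x) + 1)*cos(x)/(sin(x)^2 + 2*sin(x) + 6)^2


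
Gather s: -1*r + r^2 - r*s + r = r^2 - r*s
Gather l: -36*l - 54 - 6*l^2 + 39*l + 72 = -6*l^2 + 3*l + 18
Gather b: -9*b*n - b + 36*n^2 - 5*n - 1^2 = b*(-9*n - 1) + 36*n^2 - 5*n - 1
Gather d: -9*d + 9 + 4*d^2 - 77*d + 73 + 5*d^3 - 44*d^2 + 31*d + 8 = 5*d^3 - 40*d^2 - 55*d + 90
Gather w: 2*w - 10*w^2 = -10*w^2 + 2*w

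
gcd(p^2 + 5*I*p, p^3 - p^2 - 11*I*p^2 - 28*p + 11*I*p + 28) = 1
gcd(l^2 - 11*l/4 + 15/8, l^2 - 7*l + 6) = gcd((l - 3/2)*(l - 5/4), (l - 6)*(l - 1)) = 1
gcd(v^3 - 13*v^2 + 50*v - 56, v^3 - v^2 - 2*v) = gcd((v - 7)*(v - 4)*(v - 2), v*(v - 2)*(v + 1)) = v - 2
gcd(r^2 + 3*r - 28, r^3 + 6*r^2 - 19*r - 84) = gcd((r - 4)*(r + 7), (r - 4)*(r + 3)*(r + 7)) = r^2 + 3*r - 28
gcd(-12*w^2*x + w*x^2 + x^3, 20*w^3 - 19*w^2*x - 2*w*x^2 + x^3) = 4*w + x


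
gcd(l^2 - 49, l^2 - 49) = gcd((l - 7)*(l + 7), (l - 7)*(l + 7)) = l^2 - 49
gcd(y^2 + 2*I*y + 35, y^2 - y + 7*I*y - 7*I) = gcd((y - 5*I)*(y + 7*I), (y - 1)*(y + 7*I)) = y + 7*I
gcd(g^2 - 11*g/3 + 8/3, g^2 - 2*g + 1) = g - 1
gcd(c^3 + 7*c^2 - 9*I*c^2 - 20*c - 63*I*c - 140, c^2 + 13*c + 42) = c + 7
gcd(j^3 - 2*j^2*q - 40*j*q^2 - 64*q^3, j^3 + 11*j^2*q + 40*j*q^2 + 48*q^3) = j + 4*q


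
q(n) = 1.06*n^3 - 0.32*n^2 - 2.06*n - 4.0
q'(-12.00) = 463.54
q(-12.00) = -1857.04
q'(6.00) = 108.58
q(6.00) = 201.08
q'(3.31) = 30.66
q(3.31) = 24.12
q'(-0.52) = -0.87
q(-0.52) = -3.16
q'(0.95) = 0.20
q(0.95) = -5.34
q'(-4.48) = 64.63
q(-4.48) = -96.50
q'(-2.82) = 25.03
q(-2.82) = -24.51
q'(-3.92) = 49.31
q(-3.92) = -64.69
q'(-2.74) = 23.57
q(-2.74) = -22.56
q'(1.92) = 8.43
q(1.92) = -1.63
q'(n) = 3.18*n^2 - 0.64*n - 2.06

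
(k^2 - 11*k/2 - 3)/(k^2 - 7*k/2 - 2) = (k - 6)/(k - 4)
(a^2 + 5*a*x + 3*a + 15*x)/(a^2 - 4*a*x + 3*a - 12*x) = (-a - 5*x)/(-a + 4*x)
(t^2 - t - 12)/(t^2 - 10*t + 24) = (t + 3)/(t - 6)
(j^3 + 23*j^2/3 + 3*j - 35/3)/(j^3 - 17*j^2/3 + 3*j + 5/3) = (3*j^2 + 26*j + 35)/(3*j^2 - 14*j - 5)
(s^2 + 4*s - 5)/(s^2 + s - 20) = (s - 1)/(s - 4)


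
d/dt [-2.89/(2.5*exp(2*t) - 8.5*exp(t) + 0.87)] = (14.45*exp(t) - 24.565)*exp(t)/(2.5*exp(2*t) - 8.5*exp(t) + 0.87)^2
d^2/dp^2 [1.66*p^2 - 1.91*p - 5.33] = 3.32000000000000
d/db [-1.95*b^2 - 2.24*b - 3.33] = -3.9*b - 2.24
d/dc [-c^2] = -2*c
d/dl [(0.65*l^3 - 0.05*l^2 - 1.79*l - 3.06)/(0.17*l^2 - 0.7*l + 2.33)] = (0.1105*l^4 - 0.91*l^3 + 4.8828*l^2 + 0.8074*l - 6.3127)/(0.0289*l^4 - 0.238*l^3 + 1.2822*l^2 - 3.262*l + 5.4289)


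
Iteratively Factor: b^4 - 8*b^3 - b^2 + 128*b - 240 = (b - 3)*(b^3 - 5*b^2 - 16*b + 80) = (b - 5)*(b - 3)*(b^2 - 16) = (b - 5)*(b - 4)*(b - 3)*(b + 4)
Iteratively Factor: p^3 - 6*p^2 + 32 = (p - 4)*(p^2 - 2*p - 8) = (p - 4)^2*(p + 2)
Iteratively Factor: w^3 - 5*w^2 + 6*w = (w)*(w^2 - 5*w + 6) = w*(w - 3)*(w - 2)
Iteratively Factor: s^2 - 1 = (s + 1)*(s - 1)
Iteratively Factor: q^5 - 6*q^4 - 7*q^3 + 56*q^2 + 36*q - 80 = (q + 2)*(q^4 - 8*q^3 + 9*q^2 + 38*q - 40) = (q - 4)*(q + 2)*(q^3 - 4*q^2 - 7*q + 10) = (q - 4)*(q + 2)^2*(q^2 - 6*q + 5) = (q - 4)*(q - 1)*(q + 2)^2*(q - 5)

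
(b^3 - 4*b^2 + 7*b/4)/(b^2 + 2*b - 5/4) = b*(2*b - 7)/(2*b + 5)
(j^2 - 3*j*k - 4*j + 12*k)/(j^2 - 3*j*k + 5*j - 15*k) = (j - 4)/(j + 5)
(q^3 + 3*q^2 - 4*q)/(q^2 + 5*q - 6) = q*(q + 4)/(q + 6)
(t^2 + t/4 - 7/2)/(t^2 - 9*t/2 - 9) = (-4*t^2 - t + 14)/(2*(-2*t^2 + 9*t + 18))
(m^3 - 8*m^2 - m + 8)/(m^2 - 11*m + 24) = (m^2 - 1)/(m - 3)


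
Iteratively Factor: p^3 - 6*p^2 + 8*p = (p - 2)*(p^2 - 4*p) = (p - 4)*(p - 2)*(p)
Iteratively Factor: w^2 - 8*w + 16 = (w - 4)*(w - 4)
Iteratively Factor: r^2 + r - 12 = (r - 3)*(r + 4)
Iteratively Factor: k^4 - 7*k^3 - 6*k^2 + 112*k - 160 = (k + 4)*(k^3 - 11*k^2 + 38*k - 40) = (k - 4)*(k + 4)*(k^2 - 7*k + 10) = (k - 4)*(k - 2)*(k + 4)*(k - 5)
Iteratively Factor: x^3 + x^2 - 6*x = (x - 2)*(x^2 + 3*x) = (x - 2)*(x + 3)*(x)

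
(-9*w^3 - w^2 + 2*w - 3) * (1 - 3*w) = 27*w^4 - 6*w^3 - 7*w^2 + 11*w - 3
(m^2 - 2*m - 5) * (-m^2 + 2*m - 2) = -m^4 + 4*m^3 - m^2 - 6*m + 10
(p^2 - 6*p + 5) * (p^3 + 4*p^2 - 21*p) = p^5 - 2*p^4 - 40*p^3 + 146*p^2 - 105*p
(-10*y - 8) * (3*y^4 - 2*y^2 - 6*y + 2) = -30*y^5 - 24*y^4 + 20*y^3 + 76*y^2 + 28*y - 16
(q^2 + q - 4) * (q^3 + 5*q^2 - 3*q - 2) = q^5 + 6*q^4 - 2*q^3 - 25*q^2 + 10*q + 8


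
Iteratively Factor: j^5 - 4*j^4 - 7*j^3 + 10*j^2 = (j)*(j^4 - 4*j^3 - 7*j^2 + 10*j) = j^2*(j^3 - 4*j^2 - 7*j + 10) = j^2*(j + 2)*(j^2 - 6*j + 5) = j^2*(j - 5)*(j + 2)*(j - 1)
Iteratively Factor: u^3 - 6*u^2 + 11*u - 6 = (u - 2)*(u^2 - 4*u + 3) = (u - 2)*(u - 1)*(u - 3)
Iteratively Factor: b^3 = (b)*(b^2) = b^2*(b)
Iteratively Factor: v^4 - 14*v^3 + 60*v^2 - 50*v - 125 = (v - 5)*(v^3 - 9*v^2 + 15*v + 25) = (v - 5)^2*(v^2 - 4*v - 5) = (v - 5)^3*(v + 1)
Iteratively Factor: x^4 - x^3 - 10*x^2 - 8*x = (x)*(x^3 - x^2 - 10*x - 8) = x*(x + 1)*(x^2 - 2*x - 8) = x*(x - 4)*(x + 1)*(x + 2)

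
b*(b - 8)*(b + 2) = b^3 - 6*b^2 - 16*b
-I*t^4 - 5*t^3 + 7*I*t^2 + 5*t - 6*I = (t - 1)*(t - 3*I)*(t - 2*I)*(-I*t - I)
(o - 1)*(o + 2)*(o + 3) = o^3 + 4*o^2 + o - 6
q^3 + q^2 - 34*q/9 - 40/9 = (q - 2)*(q + 4/3)*(q + 5/3)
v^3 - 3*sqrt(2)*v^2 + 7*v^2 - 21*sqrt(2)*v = v*(v + 7)*(v - 3*sqrt(2))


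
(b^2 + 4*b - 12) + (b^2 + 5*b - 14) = 2*b^2 + 9*b - 26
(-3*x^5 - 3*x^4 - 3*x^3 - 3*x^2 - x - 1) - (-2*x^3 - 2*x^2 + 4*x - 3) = -3*x^5 - 3*x^4 - x^3 - x^2 - 5*x + 2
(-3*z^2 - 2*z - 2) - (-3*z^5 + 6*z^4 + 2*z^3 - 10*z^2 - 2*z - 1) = 3*z^5 - 6*z^4 - 2*z^3 + 7*z^2 - 1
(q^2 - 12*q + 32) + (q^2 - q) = 2*q^2 - 13*q + 32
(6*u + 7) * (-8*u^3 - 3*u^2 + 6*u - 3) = -48*u^4 - 74*u^3 + 15*u^2 + 24*u - 21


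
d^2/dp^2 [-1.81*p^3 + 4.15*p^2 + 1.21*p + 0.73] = 8.3 - 10.86*p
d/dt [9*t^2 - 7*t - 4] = 18*t - 7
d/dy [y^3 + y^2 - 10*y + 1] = 3*y^2 + 2*y - 10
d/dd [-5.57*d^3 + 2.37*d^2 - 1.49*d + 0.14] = -16.71*d^2 + 4.74*d - 1.49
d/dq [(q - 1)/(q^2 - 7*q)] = (-q^2 + 2*q - 7)/(q^2*(q^2 - 14*q + 49))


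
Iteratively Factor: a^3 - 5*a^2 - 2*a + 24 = (a + 2)*(a^2 - 7*a + 12) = (a - 3)*(a + 2)*(a - 4)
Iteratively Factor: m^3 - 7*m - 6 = (m + 1)*(m^2 - m - 6) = (m + 1)*(m + 2)*(m - 3)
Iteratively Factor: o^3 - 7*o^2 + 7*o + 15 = (o - 3)*(o^2 - 4*o - 5) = (o - 3)*(o + 1)*(o - 5)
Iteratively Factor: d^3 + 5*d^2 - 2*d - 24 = (d + 3)*(d^2 + 2*d - 8) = (d - 2)*(d + 3)*(d + 4)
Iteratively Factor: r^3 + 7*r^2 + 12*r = (r + 4)*(r^2 + 3*r) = (r + 3)*(r + 4)*(r)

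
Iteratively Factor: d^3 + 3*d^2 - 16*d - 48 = (d + 4)*(d^2 - d - 12) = (d - 4)*(d + 4)*(d + 3)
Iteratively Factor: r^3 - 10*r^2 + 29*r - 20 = (r - 1)*(r^2 - 9*r + 20) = (r - 5)*(r - 1)*(r - 4)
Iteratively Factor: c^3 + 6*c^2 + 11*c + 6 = (c + 3)*(c^2 + 3*c + 2) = (c + 1)*(c + 3)*(c + 2)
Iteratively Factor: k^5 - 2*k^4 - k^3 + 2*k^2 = (k)*(k^4 - 2*k^3 - k^2 + 2*k) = k*(k - 1)*(k^3 - k^2 - 2*k) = k^2*(k - 1)*(k^2 - k - 2) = k^2*(k - 1)*(k + 1)*(k - 2)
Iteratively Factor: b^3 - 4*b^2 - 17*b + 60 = (b - 5)*(b^2 + b - 12) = (b - 5)*(b - 3)*(b + 4)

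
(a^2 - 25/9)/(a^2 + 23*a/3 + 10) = (a - 5/3)/(a + 6)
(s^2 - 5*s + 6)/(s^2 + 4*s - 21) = (s - 2)/(s + 7)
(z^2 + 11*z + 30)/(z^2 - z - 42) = (z + 5)/(z - 7)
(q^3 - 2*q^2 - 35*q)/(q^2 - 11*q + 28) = q*(q + 5)/(q - 4)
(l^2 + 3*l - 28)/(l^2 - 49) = (l - 4)/(l - 7)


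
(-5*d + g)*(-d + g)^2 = -5*d^3 + 11*d^2*g - 7*d*g^2 + g^3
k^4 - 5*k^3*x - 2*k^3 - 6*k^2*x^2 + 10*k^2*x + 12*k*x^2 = k*(k - 2)*(k - 6*x)*(k + x)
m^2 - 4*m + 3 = (m - 3)*(m - 1)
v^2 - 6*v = v*(v - 6)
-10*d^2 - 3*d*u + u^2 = (-5*d + u)*(2*d + u)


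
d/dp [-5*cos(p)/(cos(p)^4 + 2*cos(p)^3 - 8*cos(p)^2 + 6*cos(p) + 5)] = 20*(-3*cos(p)^4 - 4*cos(p)^3 + 8*cos(p)^2 + 5)*sin(p)/(2*sin(p)^4 + 12*sin(p)^2 + 15*cos(p) + cos(3*p) - 4)^2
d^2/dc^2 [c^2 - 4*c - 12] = 2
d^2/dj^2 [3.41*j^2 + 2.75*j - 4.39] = 6.82000000000000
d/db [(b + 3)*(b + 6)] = 2*b + 9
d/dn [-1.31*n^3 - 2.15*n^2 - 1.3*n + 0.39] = -3.93*n^2 - 4.3*n - 1.3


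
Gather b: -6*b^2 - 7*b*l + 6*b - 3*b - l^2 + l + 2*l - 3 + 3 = -6*b^2 + b*(3 - 7*l) - l^2 + 3*l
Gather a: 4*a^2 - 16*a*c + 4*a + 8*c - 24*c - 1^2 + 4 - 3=4*a^2 + a*(4 - 16*c) - 16*c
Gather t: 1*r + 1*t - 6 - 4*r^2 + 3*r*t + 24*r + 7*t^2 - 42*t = -4*r^2 + 25*r + 7*t^2 + t*(3*r - 41) - 6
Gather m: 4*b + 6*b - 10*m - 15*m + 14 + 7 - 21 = 10*b - 25*m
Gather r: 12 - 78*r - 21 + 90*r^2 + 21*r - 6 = 90*r^2 - 57*r - 15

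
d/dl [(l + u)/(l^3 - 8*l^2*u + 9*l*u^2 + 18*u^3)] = (-2*l + 9*u)/(l^4 - 18*l^3*u + 117*l^2*u^2 - 324*l*u^3 + 324*u^4)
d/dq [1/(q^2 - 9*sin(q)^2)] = 2*(-q + 9*sin(2*q)/2)/(q^2 - 9*sin(q)^2)^2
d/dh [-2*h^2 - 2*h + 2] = -4*h - 2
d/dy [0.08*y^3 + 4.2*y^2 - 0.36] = y*(0.24*y + 8.4)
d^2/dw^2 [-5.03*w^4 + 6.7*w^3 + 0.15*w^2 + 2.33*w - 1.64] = -60.36*w^2 + 40.2*w + 0.3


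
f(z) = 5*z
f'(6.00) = 5.00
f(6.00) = 30.00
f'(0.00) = 5.00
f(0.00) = 0.00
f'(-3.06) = 5.00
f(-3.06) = -15.30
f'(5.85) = 5.00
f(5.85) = 29.25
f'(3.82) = 5.00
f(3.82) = 19.10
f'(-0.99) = 5.00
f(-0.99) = -4.95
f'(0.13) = 5.00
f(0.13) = 0.65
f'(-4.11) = 5.00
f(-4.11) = -20.55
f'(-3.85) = 5.00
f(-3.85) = -19.25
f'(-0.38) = 5.00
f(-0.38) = -1.90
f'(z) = 5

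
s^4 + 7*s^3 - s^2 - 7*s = s*(s - 1)*(s + 1)*(s + 7)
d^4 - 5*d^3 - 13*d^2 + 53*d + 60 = (d - 5)*(d - 4)*(d + 1)*(d + 3)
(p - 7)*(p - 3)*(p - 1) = p^3 - 11*p^2 + 31*p - 21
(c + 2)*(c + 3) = c^2 + 5*c + 6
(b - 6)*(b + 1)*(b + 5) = b^3 - 31*b - 30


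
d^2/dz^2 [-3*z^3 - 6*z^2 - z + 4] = -18*z - 12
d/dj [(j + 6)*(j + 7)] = 2*j + 13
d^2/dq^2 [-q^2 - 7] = -2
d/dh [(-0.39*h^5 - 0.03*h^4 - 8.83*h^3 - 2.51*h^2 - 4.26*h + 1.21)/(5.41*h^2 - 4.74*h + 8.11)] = (-6.3297*h^6 + 7.0698*h^5 - 63.1582*h^4 + 82.7352*h^3 - 179.8899*h^2 - 53.8044*h - 28.8132)/(29.2681*h^4 - 51.2868*h^3 + 110.2178*h^2 - 76.8828*h + 65.7721)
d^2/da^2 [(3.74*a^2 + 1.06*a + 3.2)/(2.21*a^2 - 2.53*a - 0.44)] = (52.177216*a^3 + 115.595376*a^2 - 101.168496*a + 46.277264)/(10.793861*a^6 - 37.070319*a^5 + 35.990955*a^4 - 1.433245*a^3 - 7.16562*a^2 - 1.469424*a - 0.085184)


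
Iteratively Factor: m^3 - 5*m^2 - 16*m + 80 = (m - 5)*(m^2 - 16) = (m - 5)*(m - 4)*(m + 4)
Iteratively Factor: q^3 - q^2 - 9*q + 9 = (q + 3)*(q^2 - 4*q + 3) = (q - 1)*(q + 3)*(q - 3)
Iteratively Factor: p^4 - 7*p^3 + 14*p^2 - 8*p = (p - 4)*(p^3 - 3*p^2 + 2*p) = (p - 4)*(p - 2)*(p^2 - p) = (p - 4)*(p - 2)*(p - 1)*(p)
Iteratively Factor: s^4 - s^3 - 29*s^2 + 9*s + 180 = (s - 5)*(s^3 + 4*s^2 - 9*s - 36) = (s - 5)*(s + 4)*(s^2 - 9) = (s - 5)*(s - 3)*(s + 4)*(s + 3)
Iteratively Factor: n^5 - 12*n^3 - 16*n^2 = (n + 2)*(n^4 - 2*n^3 - 8*n^2) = (n - 4)*(n + 2)*(n^3 + 2*n^2) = (n - 4)*(n + 2)^2*(n^2) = n*(n - 4)*(n + 2)^2*(n)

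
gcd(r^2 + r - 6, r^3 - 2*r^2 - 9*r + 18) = r^2 + r - 6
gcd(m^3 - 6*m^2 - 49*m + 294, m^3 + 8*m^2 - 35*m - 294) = m^2 + m - 42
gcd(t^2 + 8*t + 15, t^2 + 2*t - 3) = t + 3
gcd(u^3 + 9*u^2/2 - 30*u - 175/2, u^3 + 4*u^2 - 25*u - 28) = u + 7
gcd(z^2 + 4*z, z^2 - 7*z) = z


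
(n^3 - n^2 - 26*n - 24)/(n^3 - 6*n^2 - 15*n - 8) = (n^2 - 2*n - 24)/(n^2 - 7*n - 8)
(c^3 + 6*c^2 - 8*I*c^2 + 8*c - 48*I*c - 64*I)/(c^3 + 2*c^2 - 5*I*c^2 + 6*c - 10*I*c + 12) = (c^2 + c*(4 - 8*I) - 32*I)/(c^2 - 5*I*c + 6)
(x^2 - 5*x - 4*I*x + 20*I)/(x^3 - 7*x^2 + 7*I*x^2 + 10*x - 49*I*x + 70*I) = (x - 4*I)/(x^2 + x*(-2 + 7*I) - 14*I)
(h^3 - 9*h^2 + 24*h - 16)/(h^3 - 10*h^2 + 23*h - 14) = (h^2 - 8*h + 16)/(h^2 - 9*h + 14)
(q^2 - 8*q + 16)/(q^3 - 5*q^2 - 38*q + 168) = (q - 4)/(q^2 - q - 42)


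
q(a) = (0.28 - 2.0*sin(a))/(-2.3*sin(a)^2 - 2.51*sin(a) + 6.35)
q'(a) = (0.28 - 2.0*sin(a))*(4.6*sin(a)*cos(a) + 2.51*cos(a))/(-2.3*sin(a)^2 - 2.51*sin(a) + 6.35)^2 - 2.0*cos(a)/(-2.3*sin(a)^2 - 2.51*sin(a) + 6.35)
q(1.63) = -1.11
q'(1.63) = 0.38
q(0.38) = -0.09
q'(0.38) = -0.43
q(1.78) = -0.99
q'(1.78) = 1.10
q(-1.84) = 0.33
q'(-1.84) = 0.11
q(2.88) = -0.04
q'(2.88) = 0.38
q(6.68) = -0.10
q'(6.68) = -0.44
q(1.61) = -1.11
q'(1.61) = 0.25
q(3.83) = 0.22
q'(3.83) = 0.23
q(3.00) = 0.00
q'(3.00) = 0.33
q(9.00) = -0.11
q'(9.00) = 0.46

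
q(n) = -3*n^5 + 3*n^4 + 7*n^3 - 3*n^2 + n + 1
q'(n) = -15*n^4 + 12*n^3 + 21*n^2 - 6*n + 1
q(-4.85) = 8837.55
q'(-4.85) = -9144.56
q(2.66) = -135.14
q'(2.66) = -391.48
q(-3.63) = 2034.74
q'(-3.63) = -2878.95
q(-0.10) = 0.86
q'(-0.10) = 1.80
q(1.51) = 11.82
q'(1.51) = 3.15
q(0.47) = 1.61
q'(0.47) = 3.33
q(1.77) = 9.52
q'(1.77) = -24.51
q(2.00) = -1.00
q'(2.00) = -71.00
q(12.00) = -672611.00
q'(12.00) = -287351.00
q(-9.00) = 191476.00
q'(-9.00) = -105407.00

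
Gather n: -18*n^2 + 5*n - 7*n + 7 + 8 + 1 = -18*n^2 - 2*n + 16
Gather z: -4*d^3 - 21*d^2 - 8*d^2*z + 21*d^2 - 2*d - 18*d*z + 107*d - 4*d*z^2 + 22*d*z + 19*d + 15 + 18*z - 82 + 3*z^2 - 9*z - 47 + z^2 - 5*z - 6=-4*d^3 + 124*d + z^2*(4 - 4*d) + z*(-8*d^2 + 4*d + 4) - 120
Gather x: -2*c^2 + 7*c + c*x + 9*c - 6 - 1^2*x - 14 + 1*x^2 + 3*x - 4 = -2*c^2 + 16*c + x^2 + x*(c + 2) - 24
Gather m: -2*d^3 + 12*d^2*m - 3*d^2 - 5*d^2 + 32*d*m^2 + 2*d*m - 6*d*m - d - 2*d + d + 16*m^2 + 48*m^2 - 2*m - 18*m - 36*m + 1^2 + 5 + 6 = -2*d^3 - 8*d^2 - 2*d + m^2*(32*d + 64) + m*(12*d^2 - 4*d - 56) + 12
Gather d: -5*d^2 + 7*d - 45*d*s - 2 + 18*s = -5*d^2 + d*(7 - 45*s) + 18*s - 2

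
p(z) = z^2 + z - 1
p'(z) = 2*z + 1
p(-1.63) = 0.03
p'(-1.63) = -2.26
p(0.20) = -0.76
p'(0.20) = 1.40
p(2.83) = 9.84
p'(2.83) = 6.66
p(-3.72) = 9.12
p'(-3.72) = -6.44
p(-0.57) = -1.25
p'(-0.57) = -0.14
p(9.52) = 99.15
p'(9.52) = 20.04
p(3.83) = 17.50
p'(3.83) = 8.66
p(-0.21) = -1.17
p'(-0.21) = 0.58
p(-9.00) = 71.00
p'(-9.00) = -17.00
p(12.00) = 155.00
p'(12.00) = 25.00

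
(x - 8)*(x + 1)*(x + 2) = x^3 - 5*x^2 - 22*x - 16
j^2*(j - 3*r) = j^3 - 3*j^2*r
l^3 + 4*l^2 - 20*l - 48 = (l - 4)*(l + 2)*(l + 6)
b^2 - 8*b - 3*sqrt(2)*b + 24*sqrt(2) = (b - 8)*(b - 3*sqrt(2))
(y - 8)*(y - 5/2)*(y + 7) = y^3 - 7*y^2/2 - 107*y/2 + 140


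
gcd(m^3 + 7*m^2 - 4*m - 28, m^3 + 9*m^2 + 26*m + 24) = m + 2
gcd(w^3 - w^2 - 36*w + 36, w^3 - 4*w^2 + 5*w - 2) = w - 1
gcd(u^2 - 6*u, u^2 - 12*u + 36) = u - 6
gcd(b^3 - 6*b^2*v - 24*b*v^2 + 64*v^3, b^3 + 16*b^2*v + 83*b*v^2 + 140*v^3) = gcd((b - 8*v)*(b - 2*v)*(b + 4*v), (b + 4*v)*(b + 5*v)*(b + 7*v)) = b + 4*v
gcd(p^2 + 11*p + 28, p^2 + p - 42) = p + 7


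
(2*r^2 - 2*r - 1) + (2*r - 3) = 2*r^2 - 4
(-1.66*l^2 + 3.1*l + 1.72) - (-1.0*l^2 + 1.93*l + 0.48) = -0.66*l^2 + 1.17*l + 1.24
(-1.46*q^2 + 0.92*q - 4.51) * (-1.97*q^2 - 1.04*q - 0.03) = 2.8762*q^4 - 0.294*q^3 + 7.9717*q^2 + 4.6628*q + 0.1353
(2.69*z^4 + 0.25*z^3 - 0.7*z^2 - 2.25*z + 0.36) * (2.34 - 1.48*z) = -3.9812*z^5 + 5.9246*z^4 + 1.621*z^3 + 1.692*z^2 - 5.7978*z + 0.8424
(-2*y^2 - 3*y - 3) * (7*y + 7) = -14*y^3 - 35*y^2 - 42*y - 21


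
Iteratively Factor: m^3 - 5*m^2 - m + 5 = (m - 5)*(m^2 - 1) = (m - 5)*(m - 1)*(m + 1)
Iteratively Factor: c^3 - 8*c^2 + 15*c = (c - 3)*(c^2 - 5*c) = c*(c - 3)*(c - 5)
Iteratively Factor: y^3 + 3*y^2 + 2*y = (y + 1)*(y^2 + 2*y) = (y + 1)*(y + 2)*(y)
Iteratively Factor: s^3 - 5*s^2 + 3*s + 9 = (s - 3)*(s^2 - 2*s - 3) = (s - 3)^2*(s + 1)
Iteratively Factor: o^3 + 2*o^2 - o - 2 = (o - 1)*(o^2 + 3*o + 2) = (o - 1)*(o + 2)*(o + 1)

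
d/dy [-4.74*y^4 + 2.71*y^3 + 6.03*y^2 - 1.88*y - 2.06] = -18.96*y^3 + 8.13*y^2 + 12.06*y - 1.88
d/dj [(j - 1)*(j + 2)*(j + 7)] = 3*j^2 + 16*j + 5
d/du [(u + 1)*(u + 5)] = 2*u + 6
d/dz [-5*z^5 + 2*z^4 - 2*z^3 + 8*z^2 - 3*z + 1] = -25*z^4 + 8*z^3 - 6*z^2 + 16*z - 3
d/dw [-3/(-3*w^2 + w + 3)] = 3*(1 - 6*w)/(-3*w^2 + w + 3)^2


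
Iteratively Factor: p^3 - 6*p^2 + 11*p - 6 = (p - 2)*(p^2 - 4*p + 3) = (p - 2)*(p - 1)*(p - 3)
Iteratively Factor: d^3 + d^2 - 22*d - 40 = (d + 2)*(d^2 - d - 20) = (d - 5)*(d + 2)*(d + 4)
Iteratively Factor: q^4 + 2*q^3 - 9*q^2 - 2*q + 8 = (q - 2)*(q^3 + 4*q^2 - q - 4) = (q - 2)*(q + 1)*(q^2 + 3*q - 4) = (q - 2)*(q - 1)*(q + 1)*(q + 4)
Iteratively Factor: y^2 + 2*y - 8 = (y + 4)*(y - 2)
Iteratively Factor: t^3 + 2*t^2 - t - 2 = (t - 1)*(t^2 + 3*t + 2) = (t - 1)*(t + 1)*(t + 2)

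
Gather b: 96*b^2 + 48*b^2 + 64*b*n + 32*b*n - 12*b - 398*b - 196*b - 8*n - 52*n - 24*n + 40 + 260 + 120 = 144*b^2 + b*(96*n - 606) - 84*n + 420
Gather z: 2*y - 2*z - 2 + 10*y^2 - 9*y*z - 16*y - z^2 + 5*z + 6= 10*y^2 - 14*y - z^2 + z*(3 - 9*y) + 4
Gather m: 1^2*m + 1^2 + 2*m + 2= 3*m + 3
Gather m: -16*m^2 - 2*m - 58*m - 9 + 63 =-16*m^2 - 60*m + 54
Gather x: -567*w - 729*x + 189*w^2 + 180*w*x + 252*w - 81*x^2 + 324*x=189*w^2 - 315*w - 81*x^2 + x*(180*w - 405)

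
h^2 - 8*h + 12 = (h - 6)*(h - 2)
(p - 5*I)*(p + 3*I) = p^2 - 2*I*p + 15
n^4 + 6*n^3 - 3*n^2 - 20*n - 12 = (n - 2)*(n + 1)^2*(n + 6)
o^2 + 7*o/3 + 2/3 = (o + 1/3)*(o + 2)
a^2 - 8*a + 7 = (a - 7)*(a - 1)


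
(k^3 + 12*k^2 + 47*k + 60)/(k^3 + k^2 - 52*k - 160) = (k + 3)/(k - 8)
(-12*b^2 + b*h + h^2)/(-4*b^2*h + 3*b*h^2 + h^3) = (3*b - h)/(h*(b - h))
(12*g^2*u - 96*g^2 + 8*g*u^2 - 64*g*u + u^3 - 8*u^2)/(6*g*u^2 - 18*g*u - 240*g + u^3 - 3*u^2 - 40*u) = (2*g + u)/(u + 5)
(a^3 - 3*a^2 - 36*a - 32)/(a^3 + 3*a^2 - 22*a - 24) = (a^2 - 4*a - 32)/(a^2 + 2*a - 24)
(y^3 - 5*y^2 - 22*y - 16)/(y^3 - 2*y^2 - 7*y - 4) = (y^2 - 6*y - 16)/(y^2 - 3*y - 4)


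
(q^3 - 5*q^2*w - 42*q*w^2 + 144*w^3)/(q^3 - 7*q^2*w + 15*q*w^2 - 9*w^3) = (q^2 - 2*q*w - 48*w^2)/(q^2 - 4*q*w + 3*w^2)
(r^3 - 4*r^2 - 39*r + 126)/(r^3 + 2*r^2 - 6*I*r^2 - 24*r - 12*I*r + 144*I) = (r^2 - 10*r + 21)/(r^2 + r*(-4 - 6*I) + 24*I)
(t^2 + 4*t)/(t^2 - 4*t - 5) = t*(t + 4)/(t^2 - 4*t - 5)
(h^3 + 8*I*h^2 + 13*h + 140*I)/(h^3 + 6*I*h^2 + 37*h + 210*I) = (h - 4*I)/(h - 6*I)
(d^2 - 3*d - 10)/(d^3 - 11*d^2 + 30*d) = (d + 2)/(d*(d - 6))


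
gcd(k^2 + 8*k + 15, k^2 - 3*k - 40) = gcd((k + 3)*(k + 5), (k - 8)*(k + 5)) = k + 5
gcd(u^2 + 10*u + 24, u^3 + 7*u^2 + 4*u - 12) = u + 6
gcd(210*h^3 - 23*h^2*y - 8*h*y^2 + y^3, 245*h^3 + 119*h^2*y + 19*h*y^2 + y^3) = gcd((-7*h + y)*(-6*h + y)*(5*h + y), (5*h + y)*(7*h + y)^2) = 5*h + y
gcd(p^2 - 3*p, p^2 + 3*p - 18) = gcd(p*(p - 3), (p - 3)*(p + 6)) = p - 3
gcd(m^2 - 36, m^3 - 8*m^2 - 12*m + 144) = m - 6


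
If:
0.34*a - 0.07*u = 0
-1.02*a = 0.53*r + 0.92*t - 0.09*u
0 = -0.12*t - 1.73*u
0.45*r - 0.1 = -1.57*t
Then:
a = -0.00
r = -0.22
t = 0.13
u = -0.01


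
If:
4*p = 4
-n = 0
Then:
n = 0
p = 1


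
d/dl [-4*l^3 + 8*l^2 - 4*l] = -12*l^2 + 16*l - 4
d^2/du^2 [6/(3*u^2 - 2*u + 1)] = 12*(-9*u^2 + 6*u + 4*(3*u - 1)^2 - 3)/(3*u^2 - 2*u + 1)^3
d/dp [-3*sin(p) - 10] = -3*cos(p)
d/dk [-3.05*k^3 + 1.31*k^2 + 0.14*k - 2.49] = -9.15*k^2 + 2.62*k + 0.14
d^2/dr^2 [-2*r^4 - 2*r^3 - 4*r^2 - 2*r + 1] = -24*r^2 - 12*r - 8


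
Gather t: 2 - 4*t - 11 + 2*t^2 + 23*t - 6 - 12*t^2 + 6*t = -10*t^2 + 25*t - 15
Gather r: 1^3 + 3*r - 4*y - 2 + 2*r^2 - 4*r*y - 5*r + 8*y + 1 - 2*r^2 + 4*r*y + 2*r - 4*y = 0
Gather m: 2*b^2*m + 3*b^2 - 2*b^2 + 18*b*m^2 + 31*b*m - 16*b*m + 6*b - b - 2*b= b^2 + 18*b*m^2 + 3*b + m*(2*b^2 + 15*b)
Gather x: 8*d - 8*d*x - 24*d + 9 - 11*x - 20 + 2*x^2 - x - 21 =-16*d + 2*x^2 + x*(-8*d - 12) - 32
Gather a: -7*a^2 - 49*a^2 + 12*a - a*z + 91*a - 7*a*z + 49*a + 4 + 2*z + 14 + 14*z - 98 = -56*a^2 + a*(152 - 8*z) + 16*z - 80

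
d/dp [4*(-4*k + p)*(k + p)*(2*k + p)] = -40*k^2 - 8*k*p + 12*p^2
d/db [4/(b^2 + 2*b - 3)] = 8*(-b - 1)/(b^2 + 2*b - 3)^2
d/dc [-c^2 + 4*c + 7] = 4 - 2*c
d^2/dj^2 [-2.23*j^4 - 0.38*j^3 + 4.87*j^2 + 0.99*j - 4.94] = -26.76*j^2 - 2.28*j + 9.74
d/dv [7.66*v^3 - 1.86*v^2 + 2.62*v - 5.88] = 22.98*v^2 - 3.72*v + 2.62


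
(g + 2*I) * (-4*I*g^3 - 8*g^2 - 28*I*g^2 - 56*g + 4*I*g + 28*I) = -4*I*g^4 - 28*I*g^3 - 12*I*g^2 - 8*g - 84*I*g - 56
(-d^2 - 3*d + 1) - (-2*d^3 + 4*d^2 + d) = 2*d^3 - 5*d^2 - 4*d + 1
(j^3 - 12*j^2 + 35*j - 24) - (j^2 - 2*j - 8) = j^3 - 13*j^2 + 37*j - 16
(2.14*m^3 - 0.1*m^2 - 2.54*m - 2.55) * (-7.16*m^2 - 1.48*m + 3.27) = -15.3224*m^5 - 2.4512*m^4 + 25.3322*m^3 + 21.6902*m^2 - 4.5318*m - 8.3385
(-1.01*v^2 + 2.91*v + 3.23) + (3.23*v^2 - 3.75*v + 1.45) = 2.22*v^2 - 0.84*v + 4.68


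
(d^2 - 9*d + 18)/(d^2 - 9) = (d - 6)/(d + 3)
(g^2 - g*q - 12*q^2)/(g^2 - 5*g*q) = (g^2 - g*q - 12*q^2)/(g*(g - 5*q))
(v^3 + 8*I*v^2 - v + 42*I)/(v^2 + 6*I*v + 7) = (v^2 + I*v + 6)/(v - I)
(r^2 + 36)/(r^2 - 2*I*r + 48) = (r - 6*I)/(r - 8*I)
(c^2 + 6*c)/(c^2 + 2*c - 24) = c/(c - 4)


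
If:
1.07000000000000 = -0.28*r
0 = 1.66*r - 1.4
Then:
No Solution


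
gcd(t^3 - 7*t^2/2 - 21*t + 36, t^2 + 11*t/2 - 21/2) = t - 3/2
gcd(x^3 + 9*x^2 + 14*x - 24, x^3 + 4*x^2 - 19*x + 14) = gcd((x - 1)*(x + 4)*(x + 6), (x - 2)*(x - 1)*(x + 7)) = x - 1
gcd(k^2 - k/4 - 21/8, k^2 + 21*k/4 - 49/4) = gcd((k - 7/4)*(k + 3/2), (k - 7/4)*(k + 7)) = k - 7/4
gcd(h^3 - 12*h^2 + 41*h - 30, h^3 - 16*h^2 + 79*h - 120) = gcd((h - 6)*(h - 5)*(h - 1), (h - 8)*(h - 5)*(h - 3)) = h - 5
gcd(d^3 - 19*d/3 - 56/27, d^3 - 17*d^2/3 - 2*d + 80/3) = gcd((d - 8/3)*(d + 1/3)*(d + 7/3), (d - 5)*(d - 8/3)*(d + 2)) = d - 8/3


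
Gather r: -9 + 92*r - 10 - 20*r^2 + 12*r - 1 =-20*r^2 + 104*r - 20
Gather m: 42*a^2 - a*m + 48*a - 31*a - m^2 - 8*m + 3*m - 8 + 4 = 42*a^2 + 17*a - m^2 + m*(-a - 5) - 4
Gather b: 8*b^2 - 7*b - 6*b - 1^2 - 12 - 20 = 8*b^2 - 13*b - 33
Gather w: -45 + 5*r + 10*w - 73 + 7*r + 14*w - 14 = 12*r + 24*w - 132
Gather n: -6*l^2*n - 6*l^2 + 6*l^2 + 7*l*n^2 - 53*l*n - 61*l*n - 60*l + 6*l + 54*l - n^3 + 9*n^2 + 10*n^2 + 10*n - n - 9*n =-n^3 + n^2*(7*l + 19) + n*(-6*l^2 - 114*l)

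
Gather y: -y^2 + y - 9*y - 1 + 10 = -y^2 - 8*y + 9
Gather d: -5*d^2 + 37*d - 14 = -5*d^2 + 37*d - 14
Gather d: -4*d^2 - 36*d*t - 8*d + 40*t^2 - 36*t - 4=-4*d^2 + d*(-36*t - 8) + 40*t^2 - 36*t - 4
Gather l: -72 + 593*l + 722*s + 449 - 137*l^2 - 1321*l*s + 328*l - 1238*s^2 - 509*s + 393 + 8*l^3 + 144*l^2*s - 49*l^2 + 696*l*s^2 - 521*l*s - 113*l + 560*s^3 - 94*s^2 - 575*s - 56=8*l^3 + l^2*(144*s - 186) + l*(696*s^2 - 1842*s + 808) + 560*s^3 - 1332*s^2 - 362*s + 714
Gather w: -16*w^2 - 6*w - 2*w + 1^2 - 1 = -16*w^2 - 8*w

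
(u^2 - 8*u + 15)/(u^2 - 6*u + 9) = (u - 5)/(u - 3)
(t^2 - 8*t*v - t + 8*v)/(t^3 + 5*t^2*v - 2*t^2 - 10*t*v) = (t^2 - 8*t*v - t + 8*v)/(t*(t^2 + 5*t*v - 2*t - 10*v))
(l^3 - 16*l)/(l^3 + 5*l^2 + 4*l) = (l - 4)/(l + 1)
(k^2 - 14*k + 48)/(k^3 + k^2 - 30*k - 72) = (k - 8)/(k^2 + 7*k + 12)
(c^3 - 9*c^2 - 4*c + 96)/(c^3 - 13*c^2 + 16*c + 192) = (c - 4)/(c - 8)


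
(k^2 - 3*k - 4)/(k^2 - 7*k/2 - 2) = 2*(k + 1)/(2*k + 1)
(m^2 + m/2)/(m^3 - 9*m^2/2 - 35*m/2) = (2*m + 1)/(2*m^2 - 9*m - 35)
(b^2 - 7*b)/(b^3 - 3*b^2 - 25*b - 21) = b/(b^2 + 4*b + 3)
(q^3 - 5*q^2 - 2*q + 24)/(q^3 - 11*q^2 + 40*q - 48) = (q + 2)/(q - 4)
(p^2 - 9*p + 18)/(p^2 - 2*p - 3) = (p - 6)/(p + 1)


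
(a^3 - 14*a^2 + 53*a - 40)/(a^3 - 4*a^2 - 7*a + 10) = (a - 8)/(a + 2)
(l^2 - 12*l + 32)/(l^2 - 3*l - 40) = (l - 4)/(l + 5)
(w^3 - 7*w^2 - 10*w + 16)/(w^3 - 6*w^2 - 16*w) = (w - 1)/w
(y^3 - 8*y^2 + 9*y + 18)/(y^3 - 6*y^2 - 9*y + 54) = (y + 1)/(y + 3)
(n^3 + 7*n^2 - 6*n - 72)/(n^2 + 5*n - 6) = (n^2 + n - 12)/(n - 1)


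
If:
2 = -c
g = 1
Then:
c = -2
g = 1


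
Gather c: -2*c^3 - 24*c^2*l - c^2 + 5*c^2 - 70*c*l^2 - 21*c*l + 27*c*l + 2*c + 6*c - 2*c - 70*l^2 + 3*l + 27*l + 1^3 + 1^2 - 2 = -2*c^3 + c^2*(4 - 24*l) + c*(-70*l^2 + 6*l + 6) - 70*l^2 + 30*l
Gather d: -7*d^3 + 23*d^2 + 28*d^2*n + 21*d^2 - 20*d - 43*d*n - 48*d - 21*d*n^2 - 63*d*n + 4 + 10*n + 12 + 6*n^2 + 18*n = -7*d^3 + d^2*(28*n + 44) + d*(-21*n^2 - 106*n - 68) + 6*n^2 + 28*n + 16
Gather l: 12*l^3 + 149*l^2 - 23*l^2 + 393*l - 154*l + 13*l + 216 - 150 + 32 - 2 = 12*l^3 + 126*l^2 + 252*l + 96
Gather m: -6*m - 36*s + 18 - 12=-6*m - 36*s + 6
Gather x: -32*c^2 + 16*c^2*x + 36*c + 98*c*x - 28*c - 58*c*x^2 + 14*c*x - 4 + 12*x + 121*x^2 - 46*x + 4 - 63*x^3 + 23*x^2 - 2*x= -32*c^2 + 8*c - 63*x^3 + x^2*(144 - 58*c) + x*(16*c^2 + 112*c - 36)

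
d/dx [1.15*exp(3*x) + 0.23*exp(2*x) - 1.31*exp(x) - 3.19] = (3.45*exp(2*x) + 0.46*exp(x) - 1.31)*exp(x)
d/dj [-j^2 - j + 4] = -2*j - 1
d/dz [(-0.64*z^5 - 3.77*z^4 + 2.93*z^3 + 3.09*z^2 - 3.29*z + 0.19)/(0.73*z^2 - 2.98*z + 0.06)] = (-1.4016*z^6 + 2.1246*z^5 + 35.6507*z^4 - 18.3676*z^3 - 6.2791*z^2 + 0.093399999999999*z + 0.3688)/(0.5329*z^4 - 4.3508*z^3 + 8.968*z^2 - 0.3576*z + 0.0036)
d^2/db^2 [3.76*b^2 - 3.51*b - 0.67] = 7.52000000000000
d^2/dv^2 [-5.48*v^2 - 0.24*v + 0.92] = -10.9600000000000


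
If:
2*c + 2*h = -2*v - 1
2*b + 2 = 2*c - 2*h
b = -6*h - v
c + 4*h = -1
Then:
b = -31/8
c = -5/2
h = 3/8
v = 13/8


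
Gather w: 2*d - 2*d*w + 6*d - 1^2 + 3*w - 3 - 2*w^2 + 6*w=8*d - 2*w^2 + w*(9 - 2*d) - 4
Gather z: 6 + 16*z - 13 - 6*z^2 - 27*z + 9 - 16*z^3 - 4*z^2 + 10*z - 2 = -16*z^3 - 10*z^2 - z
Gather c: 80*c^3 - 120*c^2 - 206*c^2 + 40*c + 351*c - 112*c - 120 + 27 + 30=80*c^3 - 326*c^2 + 279*c - 63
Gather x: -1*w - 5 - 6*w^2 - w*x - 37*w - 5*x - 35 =-6*w^2 - 38*w + x*(-w - 5) - 40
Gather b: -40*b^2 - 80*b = -40*b^2 - 80*b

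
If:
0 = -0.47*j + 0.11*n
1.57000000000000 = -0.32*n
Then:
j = -1.15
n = -4.91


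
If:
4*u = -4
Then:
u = -1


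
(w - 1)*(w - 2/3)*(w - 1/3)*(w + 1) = w^4 - w^3 - 7*w^2/9 + w - 2/9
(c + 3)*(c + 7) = c^2 + 10*c + 21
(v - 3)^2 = v^2 - 6*v + 9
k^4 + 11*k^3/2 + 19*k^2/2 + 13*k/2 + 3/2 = (k + 1/2)*(k + 1)^2*(k + 3)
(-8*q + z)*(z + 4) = -8*q*z - 32*q + z^2 + 4*z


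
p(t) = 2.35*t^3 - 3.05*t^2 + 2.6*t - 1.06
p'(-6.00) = 293.00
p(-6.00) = -634.06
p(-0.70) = -5.18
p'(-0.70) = 10.32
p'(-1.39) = 24.70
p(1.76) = 6.88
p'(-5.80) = 275.14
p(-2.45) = -60.30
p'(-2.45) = 59.86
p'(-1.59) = 30.12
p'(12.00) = 944.60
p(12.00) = 3651.74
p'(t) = 7.05*t^2 - 6.1*t + 2.6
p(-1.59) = -22.35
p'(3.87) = 84.58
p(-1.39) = -16.88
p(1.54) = 4.29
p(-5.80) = -577.26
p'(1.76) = 13.70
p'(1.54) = 9.93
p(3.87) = 99.53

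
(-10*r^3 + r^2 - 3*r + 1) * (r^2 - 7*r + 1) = -10*r^5 + 71*r^4 - 20*r^3 + 23*r^2 - 10*r + 1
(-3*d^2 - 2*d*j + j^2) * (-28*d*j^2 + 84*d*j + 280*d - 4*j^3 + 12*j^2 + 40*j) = 84*d^3*j^2 - 252*d^3*j - 840*d^3 + 68*d^2*j^3 - 204*d^2*j^2 - 680*d^2*j - 20*d*j^4 + 60*d*j^3 + 200*d*j^2 - 4*j^5 + 12*j^4 + 40*j^3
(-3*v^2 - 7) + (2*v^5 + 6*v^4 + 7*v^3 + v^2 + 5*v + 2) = 2*v^5 + 6*v^4 + 7*v^3 - 2*v^2 + 5*v - 5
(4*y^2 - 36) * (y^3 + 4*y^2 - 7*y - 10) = 4*y^5 + 16*y^4 - 64*y^3 - 184*y^2 + 252*y + 360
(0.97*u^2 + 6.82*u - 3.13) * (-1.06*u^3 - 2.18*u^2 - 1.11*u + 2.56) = -1.0282*u^5 - 9.3438*u^4 - 12.6265*u^3 + 1.7364*u^2 + 20.9335*u - 8.0128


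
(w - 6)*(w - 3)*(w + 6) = w^3 - 3*w^2 - 36*w + 108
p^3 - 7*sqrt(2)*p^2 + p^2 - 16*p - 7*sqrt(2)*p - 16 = (p + 1)*(p - 8*sqrt(2))*(p + sqrt(2))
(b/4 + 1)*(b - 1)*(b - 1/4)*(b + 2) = b^4/4 + 19*b^3/16 + 3*b^2/16 - 17*b/8 + 1/2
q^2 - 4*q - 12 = (q - 6)*(q + 2)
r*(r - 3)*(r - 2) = r^3 - 5*r^2 + 6*r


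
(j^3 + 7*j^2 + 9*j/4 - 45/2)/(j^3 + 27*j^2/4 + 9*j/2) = (4*j^2 + 4*j - 15)/(j*(4*j + 3))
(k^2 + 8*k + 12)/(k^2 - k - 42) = (k + 2)/(k - 7)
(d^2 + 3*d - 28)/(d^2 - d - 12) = (d + 7)/(d + 3)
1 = 1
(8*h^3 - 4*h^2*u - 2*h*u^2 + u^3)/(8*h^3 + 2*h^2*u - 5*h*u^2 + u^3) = (-4*h^2 + u^2)/(-4*h^2 - 3*h*u + u^2)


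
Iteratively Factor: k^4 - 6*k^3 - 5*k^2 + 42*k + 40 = (k + 2)*(k^3 - 8*k^2 + 11*k + 20) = (k - 4)*(k + 2)*(k^2 - 4*k - 5) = (k - 5)*(k - 4)*(k + 2)*(k + 1)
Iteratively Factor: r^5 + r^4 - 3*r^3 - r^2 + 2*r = (r - 1)*(r^4 + 2*r^3 - r^2 - 2*r) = (r - 1)*(r + 1)*(r^3 + r^2 - 2*r) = r*(r - 1)*(r + 1)*(r^2 + r - 2) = r*(r - 1)^2*(r + 1)*(r + 2)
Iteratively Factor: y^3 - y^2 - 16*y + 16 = (y - 1)*(y^2 - 16) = (y - 4)*(y - 1)*(y + 4)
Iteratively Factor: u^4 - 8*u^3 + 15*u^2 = (u - 5)*(u^3 - 3*u^2) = (u - 5)*(u - 3)*(u^2) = u*(u - 5)*(u - 3)*(u)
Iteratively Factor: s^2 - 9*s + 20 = (s - 5)*(s - 4)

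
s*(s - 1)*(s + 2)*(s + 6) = s^4 + 7*s^3 + 4*s^2 - 12*s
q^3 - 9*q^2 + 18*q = q*(q - 6)*(q - 3)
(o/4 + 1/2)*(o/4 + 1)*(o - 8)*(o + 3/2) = o^4/16 - o^3/32 - 43*o^2/16 - 31*o/4 - 6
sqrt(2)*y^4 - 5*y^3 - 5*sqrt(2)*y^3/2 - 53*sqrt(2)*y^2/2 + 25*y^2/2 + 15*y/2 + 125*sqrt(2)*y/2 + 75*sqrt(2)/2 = (y - 3)*(y - 5*sqrt(2))*(y + 5*sqrt(2)/2)*(sqrt(2)*y + sqrt(2)/2)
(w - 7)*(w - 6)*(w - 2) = w^3 - 15*w^2 + 68*w - 84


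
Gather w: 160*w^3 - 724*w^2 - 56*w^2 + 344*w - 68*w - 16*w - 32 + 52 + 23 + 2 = 160*w^3 - 780*w^2 + 260*w + 45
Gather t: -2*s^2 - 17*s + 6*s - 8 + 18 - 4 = -2*s^2 - 11*s + 6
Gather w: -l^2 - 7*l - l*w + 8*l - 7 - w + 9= -l^2 + l + w*(-l - 1) + 2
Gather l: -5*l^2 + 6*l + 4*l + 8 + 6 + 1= -5*l^2 + 10*l + 15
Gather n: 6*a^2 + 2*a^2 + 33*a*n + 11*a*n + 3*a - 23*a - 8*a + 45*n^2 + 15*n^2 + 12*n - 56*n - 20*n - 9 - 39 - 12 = 8*a^2 - 28*a + 60*n^2 + n*(44*a - 64) - 60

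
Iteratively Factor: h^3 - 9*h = (h + 3)*(h^2 - 3*h) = h*(h + 3)*(h - 3)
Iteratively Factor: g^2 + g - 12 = (g - 3)*(g + 4)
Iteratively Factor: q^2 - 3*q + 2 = (q - 1)*(q - 2)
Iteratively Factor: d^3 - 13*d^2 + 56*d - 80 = (d - 5)*(d^2 - 8*d + 16) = (d - 5)*(d - 4)*(d - 4)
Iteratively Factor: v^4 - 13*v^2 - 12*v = (v)*(v^3 - 13*v - 12) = v*(v - 4)*(v^2 + 4*v + 3) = v*(v - 4)*(v + 1)*(v + 3)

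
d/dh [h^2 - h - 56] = 2*h - 1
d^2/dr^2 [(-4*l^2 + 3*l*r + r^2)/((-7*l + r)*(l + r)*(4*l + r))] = 2*(-85*l^3 + 39*l^2*r - 3*l*r^2 + r^3)/(-343*l^6 - 882*l^5*r - 609*l^4*r^2 + 36*l^3*r^3 + 87*l^2*r^4 - 18*l*r^5 + r^6)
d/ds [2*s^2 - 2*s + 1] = 4*s - 2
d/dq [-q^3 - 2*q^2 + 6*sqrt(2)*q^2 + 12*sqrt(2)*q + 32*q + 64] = -3*q^2 - 4*q + 12*sqrt(2)*q + 12*sqrt(2) + 32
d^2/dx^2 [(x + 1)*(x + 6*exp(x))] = 6*x*exp(x) + 18*exp(x) + 2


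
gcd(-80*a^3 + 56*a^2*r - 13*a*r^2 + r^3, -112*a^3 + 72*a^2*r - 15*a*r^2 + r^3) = 16*a^2 - 8*a*r + r^2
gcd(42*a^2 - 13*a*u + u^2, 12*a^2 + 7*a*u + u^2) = 1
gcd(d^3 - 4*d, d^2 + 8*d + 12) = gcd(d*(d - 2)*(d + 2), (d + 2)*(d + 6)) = d + 2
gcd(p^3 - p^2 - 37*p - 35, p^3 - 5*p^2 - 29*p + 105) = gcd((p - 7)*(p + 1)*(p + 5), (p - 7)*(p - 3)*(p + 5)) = p^2 - 2*p - 35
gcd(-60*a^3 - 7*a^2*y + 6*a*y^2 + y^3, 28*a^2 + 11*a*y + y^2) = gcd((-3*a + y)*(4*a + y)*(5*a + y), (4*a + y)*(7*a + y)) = 4*a + y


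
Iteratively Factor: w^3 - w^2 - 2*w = (w - 2)*(w^2 + w) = (w - 2)*(w + 1)*(w)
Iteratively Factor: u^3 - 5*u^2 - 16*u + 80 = (u + 4)*(u^2 - 9*u + 20) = (u - 5)*(u + 4)*(u - 4)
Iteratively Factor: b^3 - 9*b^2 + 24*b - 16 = (b - 4)*(b^2 - 5*b + 4) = (b - 4)*(b - 1)*(b - 4)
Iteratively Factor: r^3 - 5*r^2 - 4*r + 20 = (r + 2)*(r^2 - 7*r + 10) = (r - 2)*(r + 2)*(r - 5)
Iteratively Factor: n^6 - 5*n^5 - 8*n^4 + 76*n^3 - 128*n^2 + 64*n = (n - 4)*(n^5 - n^4 - 12*n^3 + 28*n^2 - 16*n) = n*(n - 4)*(n^4 - n^3 - 12*n^2 + 28*n - 16) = n*(n - 4)*(n - 1)*(n^3 - 12*n + 16) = n*(n - 4)*(n - 2)*(n - 1)*(n^2 + 2*n - 8) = n*(n - 4)*(n - 2)^2*(n - 1)*(n + 4)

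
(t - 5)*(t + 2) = t^2 - 3*t - 10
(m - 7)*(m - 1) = m^2 - 8*m + 7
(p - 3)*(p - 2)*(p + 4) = p^3 - p^2 - 14*p + 24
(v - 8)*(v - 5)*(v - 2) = v^3 - 15*v^2 + 66*v - 80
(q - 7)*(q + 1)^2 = q^3 - 5*q^2 - 13*q - 7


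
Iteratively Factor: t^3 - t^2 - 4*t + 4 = (t - 2)*(t^2 + t - 2) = (t - 2)*(t - 1)*(t + 2)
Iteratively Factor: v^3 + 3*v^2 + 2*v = (v + 2)*(v^2 + v) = v*(v + 2)*(v + 1)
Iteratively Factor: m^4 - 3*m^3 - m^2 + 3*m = (m)*(m^3 - 3*m^2 - m + 3) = m*(m + 1)*(m^2 - 4*m + 3) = m*(m - 1)*(m + 1)*(m - 3)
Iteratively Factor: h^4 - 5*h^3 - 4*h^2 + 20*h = (h - 2)*(h^3 - 3*h^2 - 10*h) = h*(h - 2)*(h^2 - 3*h - 10) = h*(h - 5)*(h - 2)*(h + 2)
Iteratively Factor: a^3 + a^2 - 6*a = (a - 2)*(a^2 + 3*a) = (a - 2)*(a + 3)*(a)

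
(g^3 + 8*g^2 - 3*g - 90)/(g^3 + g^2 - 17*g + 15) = (g + 6)/(g - 1)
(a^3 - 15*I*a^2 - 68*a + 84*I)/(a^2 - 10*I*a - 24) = (a^2 - 9*I*a - 14)/(a - 4*I)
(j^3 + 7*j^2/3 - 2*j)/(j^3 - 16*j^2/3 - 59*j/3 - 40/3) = j*(-3*j^2 - 7*j + 6)/(-3*j^3 + 16*j^2 + 59*j + 40)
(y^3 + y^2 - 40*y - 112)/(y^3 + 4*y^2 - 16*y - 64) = (y - 7)/(y - 4)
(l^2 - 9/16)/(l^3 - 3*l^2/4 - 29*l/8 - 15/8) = (4*l - 3)/(2*(2*l^2 - 3*l - 5))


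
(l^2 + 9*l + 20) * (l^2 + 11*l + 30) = l^4 + 20*l^3 + 149*l^2 + 490*l + 600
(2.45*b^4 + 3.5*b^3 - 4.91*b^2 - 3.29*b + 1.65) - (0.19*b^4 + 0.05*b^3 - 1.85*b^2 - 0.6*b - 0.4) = 2.26*b^4 + 3.45*b^3 - 3.06*b^2 - 2.69*b + 2.05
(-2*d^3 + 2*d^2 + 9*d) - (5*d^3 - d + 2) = -7*d^3 + 2*d^2 + 10*d - 2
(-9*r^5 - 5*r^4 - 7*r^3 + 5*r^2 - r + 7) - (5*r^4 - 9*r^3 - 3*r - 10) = -9*r^5 - 10*r^4 + 2*r^3 + 5*r^2 + 2*r + 17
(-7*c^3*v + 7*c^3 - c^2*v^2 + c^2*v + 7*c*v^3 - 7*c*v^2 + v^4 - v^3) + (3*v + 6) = -7*c^3*v + 7*c^3 - c^2*v^2 + c^2*v + 7*c*v^3 - 7*c*v^2 + v^4 - v^3 + 3*v + 6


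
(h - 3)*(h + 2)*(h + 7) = h^3 + 6*h^2 - 13*h - 42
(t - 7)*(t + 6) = t^2 - t - 42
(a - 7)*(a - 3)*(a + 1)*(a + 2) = a^4 - 7*a^3 - 7*a^2 + 43*a + 42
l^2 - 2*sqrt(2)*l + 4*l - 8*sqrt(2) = (l + 4)*(l - 2*sqrt(2))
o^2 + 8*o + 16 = (o + 4)^2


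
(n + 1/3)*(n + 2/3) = n^2 + n + 2/9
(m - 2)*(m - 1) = m^2 - 3*m + 2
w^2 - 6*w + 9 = (w - 3)^2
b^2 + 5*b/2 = b*(b + 5/2)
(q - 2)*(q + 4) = q^2 + 2*q - 8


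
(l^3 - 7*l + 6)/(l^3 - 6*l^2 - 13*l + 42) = (l - 1)/(l - 7)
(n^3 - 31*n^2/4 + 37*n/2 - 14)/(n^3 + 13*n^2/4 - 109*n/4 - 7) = (4*n^2 - 15*n + 14)/(4*n^2 + 29*n + 7)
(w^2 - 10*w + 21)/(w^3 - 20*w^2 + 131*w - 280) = (w - 3)/(w^2 - 13*w + 40)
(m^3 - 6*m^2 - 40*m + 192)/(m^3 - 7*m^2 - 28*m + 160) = (m + 6)/(m + 5)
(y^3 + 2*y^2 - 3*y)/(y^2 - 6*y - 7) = y*(-y^2 - 2*y + 3)/(-y^2 + 6*y + 7)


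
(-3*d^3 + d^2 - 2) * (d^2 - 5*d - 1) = -3*d^5 + 16*d^4 - 2*d^3 - 3*d^2 + 10*d + 2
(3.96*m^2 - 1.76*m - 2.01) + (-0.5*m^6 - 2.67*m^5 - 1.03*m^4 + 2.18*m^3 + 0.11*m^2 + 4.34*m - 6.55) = -0.5*m^6 - 2.67*m^5 - 1.03*m^4 + 2.18*m^3 + 4.07*m^2 + 2.58*m - 8.56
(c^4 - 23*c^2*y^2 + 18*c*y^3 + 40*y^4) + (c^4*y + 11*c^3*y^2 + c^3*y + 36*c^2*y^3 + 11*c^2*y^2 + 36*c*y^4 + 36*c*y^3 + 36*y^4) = c^4*y + c^4 + 11*c^3*y^2 + c^3*y + 36*c^2*y^3 - 12*c^2*y^2 + 36*c*y^4 + 54*c*y^3 + 76*y^4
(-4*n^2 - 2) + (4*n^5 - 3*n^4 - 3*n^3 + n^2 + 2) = 4*n^5 - 3*n^4 - 3*n^3 - 3*n^2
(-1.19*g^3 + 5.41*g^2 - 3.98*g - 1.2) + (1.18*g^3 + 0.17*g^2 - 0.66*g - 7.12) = -0.01*g^3 + 5.58*g^2 - 4.64*g - 8.32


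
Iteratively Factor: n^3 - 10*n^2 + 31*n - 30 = (n - 2)*(n^2 - 8*n + 15) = (n - 5)*(n - 2)*(n - 3)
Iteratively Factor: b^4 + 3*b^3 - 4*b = (b + 2)*(b^3 + b^2 - 2*b) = (b + 2)^2*(b^2 - b) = (b - 1)*(b + 2)^2*(b)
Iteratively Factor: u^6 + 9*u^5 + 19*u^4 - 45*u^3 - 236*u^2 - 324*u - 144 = (u + 2)*(u^5 + 7*u^4 + 5*u^3 - 55*u^2 - 126*u - 72) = (u + 2)*(u + 3)*(u^4 + 4*u^3 - 7*u^2 - 34*u - 24) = (u + 1)*(u + 2)*(u + 3)*(u^3 + 3*u^2 - 10*u - 24) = (u - 3)*(u + 1)*(u + 2)*(u + 3)*(u^2 + 6*u + 8) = (u - 3)*(u + 1)*(u + 2)*(u + 3)*(u + 4)*(u + 2)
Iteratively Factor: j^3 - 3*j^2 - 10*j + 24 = (j - 4)*(j^2 + j - 6) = (j - 4)*(j + 3)*(j - 2)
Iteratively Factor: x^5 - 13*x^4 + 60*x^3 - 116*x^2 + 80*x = (x)*(x^4 - 13*x^3 + 60*x^2 - 116*x + 80) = x*(x - 5)*(x^3 - 8*x^2 + 20*x - 16) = x*(x - 5)*(x - 2)*(x^2 - 6*x + 8) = x*(x - 5)*(x - 4)*(x - 2)*(x - 2)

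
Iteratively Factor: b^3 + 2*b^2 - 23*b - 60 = (b - 5)*(b^2 + 7*b + 12) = (b - 5)*(b + 4)*(b + 3)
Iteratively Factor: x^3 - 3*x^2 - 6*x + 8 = (x + 2)*(x^2 - 5*x + 4) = (x - 4)*(x + 2)*(x - 1)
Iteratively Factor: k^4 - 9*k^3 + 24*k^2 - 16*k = (k - 4)*(k^3 - 5*k^2 + 4*k) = (k - 4)*(k - 1)*(k^2 - 4*k) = k*(k - 4)*(k - 1)*(k - 4)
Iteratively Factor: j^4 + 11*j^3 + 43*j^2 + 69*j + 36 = (j + 3)*(j^3 + 8*j^2 + 19*j + 12) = (j + 1)*(j + 3)*(j^2 + 7*j + 12) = (j + 1)*(j + 3)^2*(j + 4)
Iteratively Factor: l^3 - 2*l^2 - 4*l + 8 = (l + 2)*(l^2 - 4*l + 4) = (l - 2)*(l + 2)*(l - 2)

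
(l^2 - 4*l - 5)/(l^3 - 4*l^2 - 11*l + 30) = (l + 1)/(l^2 + l - 6)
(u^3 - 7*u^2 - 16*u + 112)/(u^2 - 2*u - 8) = (u^2 - 3*u - 28)/(u + 2)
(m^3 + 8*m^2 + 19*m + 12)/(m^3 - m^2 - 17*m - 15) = (m + 4)/(m - 5)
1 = 1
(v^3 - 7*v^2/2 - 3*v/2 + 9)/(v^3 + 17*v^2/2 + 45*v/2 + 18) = (v^2 - 5*v + 6)/(v^2 + 7*v + 12)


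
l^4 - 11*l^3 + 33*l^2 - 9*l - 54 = (l - 6)*(l - 3)^2*(l + 1)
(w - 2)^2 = w^2 - 4*w + 4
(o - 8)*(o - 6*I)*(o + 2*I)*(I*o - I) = I*o^4 + 4*o^3 - 9*I*o^3 - 36*o^2 + 20*I*o^2 + 32*o - 108*I*o + 96*I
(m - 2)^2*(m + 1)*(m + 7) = m^4 + 4*m^3 - 21*m^2 + 4*m + 28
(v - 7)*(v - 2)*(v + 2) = v^3 - 7*v^2 - 4*v + 28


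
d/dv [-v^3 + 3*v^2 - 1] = 3*v*(2 - v)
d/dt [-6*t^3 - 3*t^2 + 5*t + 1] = -18*t^2 - 6*t + 5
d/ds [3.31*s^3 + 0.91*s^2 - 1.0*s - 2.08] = 9.93*s^2 + 1.82*s - 1.0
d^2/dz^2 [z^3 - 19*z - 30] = 6*z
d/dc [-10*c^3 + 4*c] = 4 - 30*c^2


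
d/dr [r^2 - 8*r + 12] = 2*r - 8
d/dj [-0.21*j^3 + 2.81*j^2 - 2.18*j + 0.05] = -0.63*j^2 + 5.62*j - 2.18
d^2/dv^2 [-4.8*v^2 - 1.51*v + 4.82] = -9.60000000000000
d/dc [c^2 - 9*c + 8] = 2*c - 9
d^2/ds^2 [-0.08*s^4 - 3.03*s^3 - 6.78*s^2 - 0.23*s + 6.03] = -0.96*s^2 - 18.18*s - 13.56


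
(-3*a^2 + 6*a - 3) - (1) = -3*a^2 + 6*a - 4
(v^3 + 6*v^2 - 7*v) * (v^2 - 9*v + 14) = v^5 - 3*v^4 - 47*v^3 + 147*v^2 - 98*v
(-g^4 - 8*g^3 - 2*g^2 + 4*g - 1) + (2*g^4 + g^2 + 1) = g^4 - 8*g^3 - g^2 + 4*g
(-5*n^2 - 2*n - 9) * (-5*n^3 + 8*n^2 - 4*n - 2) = 25*n^5 - 30*n^4 + 49*n^3 - 54*n^2 + 40*n + 18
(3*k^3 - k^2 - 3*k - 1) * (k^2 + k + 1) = 3*k^5 + 2*k^4 - k^3 - 5*k^2 - 4*k - 1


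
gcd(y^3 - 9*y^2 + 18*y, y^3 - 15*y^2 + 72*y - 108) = y^2 - 9*y + 18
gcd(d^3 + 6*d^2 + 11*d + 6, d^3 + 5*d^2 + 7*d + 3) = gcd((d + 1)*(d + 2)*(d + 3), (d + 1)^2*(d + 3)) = d^2 + 4*d + 3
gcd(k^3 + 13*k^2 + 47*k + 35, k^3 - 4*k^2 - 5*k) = k + 1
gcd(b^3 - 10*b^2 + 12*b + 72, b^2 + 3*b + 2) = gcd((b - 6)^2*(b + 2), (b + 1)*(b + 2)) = b + 2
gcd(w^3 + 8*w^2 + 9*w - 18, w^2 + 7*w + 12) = w + 3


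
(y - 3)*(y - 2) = y^2 - 5*y + 6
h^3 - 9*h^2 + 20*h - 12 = (h - 6)*(h - 2)*(h - 1)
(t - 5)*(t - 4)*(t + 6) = t^3 - 3*t^2 - 34*t + 120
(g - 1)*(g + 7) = g^2 + 6*g - 7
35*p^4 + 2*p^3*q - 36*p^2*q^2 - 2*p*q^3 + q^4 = (-7*p + q)*(-p + q)*(p + q)*(5*p + q)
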